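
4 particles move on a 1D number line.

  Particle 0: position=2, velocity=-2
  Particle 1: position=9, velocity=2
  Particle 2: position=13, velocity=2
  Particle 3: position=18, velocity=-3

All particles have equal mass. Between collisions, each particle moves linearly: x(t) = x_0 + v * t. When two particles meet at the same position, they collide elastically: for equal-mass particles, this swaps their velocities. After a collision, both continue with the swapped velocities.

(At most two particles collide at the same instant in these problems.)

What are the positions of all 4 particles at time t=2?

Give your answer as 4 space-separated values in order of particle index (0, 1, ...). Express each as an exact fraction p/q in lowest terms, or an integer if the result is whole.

Collision at t=1: particles 2 and 3 swap velocities; positions: p0=0 p1=11 p2=15 p3=15; velocities now: v0=-2 v1=2 v2=-3 v3=2
Collision at t=9/5: particles 1 and 2 swap velocities; positions: p0=-8/5 p1=63/5 p2=63/5 p3=83/5; velocities now: v0=-2 v1=-3 v2=2 v3=2
Advance to t=2 (no further collisions before then); velocities: v0=-2 v1=-3 v2=2 v3=2; positions = -2 12 13 17

Answer: -2 12 13 17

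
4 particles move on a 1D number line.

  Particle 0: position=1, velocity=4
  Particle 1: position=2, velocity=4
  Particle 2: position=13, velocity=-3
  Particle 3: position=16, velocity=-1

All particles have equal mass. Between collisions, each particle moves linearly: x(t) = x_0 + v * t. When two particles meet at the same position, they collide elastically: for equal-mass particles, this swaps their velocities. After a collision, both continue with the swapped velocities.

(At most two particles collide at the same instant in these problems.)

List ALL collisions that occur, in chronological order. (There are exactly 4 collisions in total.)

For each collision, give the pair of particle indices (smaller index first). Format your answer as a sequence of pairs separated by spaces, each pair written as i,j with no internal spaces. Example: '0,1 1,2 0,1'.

Answer: 1,2 0,1 2,3 1,2

Derivation:
Collision at t=11/7: particles 1 and 2 swap velocities; positions: p0=51/7 p1=58/7 p2=58/7 p3=101/7; velocities now: v0=4 v1=-3 v2=4 v3=-1
Collision at t=12/7: particles 0 and 1 swap velocities; positions: p0=55/7 p1=55/7 p2=62/7 p3=100/7; velocities now: v0=-3 v1=4 v2=4 v3=-1
Collision at t=14/5: particles 2 and 3 swap velocities; positions: p0=23/5 p1=61/5 p2=66/5 p3=66/5; velocities now: v0=-3 v1=4 v2=-1 v3=4
Collision at t=3: particles 1 and 2 swap velocities; positions: p0=4 p1=13 p2=13 p3=14; velocities now: v0=-3 v1=-1 v2=4 v3=4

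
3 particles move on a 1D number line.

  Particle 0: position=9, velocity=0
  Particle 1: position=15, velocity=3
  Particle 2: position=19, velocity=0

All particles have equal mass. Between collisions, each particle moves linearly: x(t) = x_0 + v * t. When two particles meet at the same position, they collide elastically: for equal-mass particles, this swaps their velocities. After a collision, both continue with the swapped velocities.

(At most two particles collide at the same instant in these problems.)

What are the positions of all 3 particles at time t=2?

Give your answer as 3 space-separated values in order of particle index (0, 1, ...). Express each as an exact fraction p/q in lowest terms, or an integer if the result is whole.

Answer: 9 19 21

Derivation:
Collision at t=4/3: particles 1 and 2 swap velocities; positions: p0=9 p1=19 p2=19; velocities now: v0=0 v1=0 v2=3
Advance to t=2 (no further collisions before then); velocities: v0=0 v1=0 v2=3; positions = 9 19 21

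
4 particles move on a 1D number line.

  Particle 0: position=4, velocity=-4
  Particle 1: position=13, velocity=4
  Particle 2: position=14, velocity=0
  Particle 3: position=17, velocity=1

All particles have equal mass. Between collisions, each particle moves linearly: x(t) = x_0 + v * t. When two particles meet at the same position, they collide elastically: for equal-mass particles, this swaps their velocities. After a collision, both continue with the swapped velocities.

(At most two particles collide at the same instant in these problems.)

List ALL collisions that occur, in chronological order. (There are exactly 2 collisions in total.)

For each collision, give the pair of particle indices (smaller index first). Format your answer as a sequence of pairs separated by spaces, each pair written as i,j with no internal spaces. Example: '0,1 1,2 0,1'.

Collision at t=1/4: particles 1 and 2 swap velocities; positions: p0=3 p1=14 p2=14 p3=69/4; velocities now: v0=-4 v1=0 v2=4 v3=1
Collision at t=4/3: particles 2 and 3 swap velocities; positions: p0=-4/3 p1=14 p2=55/3 p3=55/3; velocities now: v0=-4 v1=0 v2=1 v3=4

Answer: 1,2 2,3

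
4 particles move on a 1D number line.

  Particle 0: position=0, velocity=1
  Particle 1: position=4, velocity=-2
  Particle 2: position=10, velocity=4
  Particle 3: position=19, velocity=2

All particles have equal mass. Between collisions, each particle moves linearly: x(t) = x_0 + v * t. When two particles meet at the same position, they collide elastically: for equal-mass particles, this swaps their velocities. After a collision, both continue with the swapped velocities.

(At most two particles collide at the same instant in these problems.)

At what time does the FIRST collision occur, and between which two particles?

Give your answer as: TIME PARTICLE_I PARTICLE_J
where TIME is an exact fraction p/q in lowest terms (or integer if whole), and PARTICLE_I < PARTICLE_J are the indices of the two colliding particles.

Pair (0,1): pos 0,4 vel 1,-2 -> gap=4, closing at 3/unit, collide at t=4/3
Pair (1,2): pos 4,10 vel -2,4 -> not approaching (rel speed -6 <= 0)
Pair (2,3): pos 10,19 vel 4,2 -> gap=9, closing at 2/unit, collide at t=9/2
Earliest collision: t=4/3 between 0 and 1

Answer: 4/3 0 1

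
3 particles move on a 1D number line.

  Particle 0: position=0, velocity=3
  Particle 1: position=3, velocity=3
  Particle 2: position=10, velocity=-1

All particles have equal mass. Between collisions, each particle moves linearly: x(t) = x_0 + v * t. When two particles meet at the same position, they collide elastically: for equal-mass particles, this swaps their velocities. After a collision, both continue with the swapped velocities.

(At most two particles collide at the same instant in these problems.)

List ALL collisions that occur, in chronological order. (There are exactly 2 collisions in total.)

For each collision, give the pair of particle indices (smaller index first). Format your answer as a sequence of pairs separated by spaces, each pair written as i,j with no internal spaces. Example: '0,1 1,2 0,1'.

Answer: 1,2 0,1

Derivation:
Collision at t=7/4: particles 1 and 2 swap velocities; positions: p0=21/4 p1=33/4 p2=33/4; velocities now: v0=3 v1=-1 v2=3
Collision at t=5/2: particles 0 and 1 swap velocities; positions: p0=15/2 p1=15/2 p2=21/2; velocities now: v0=-1 v1=3 v2=3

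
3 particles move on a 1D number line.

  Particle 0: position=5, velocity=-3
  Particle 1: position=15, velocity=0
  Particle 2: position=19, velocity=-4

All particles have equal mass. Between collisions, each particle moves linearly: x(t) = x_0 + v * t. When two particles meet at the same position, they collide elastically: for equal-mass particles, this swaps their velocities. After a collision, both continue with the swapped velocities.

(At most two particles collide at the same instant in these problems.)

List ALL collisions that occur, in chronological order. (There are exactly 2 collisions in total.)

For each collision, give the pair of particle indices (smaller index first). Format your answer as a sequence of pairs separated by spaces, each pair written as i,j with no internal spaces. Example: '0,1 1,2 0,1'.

Answer: 1,2 0,1

Derivation:
Collision at t=1: particles 1 and 2 swap velocities; positions: p0=2 p1=15 p2=15; velocities now: v0=-3 v1=-4 v2=0
Collision at t=14: particles 0 and 1 swap velocities; positions: p0=-37 p1=-37 p2=15; velocities now: v0=-4 v1=-3 v2=0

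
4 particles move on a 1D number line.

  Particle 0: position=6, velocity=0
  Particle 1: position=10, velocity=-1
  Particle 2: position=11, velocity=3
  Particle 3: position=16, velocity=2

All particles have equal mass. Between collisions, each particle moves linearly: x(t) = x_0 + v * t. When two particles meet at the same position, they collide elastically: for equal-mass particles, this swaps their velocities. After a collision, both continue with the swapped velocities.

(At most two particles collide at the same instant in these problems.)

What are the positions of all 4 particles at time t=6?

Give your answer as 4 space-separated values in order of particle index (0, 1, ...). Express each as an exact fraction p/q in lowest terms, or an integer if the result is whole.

Answer: 4 6 28 29

Derivation:
Collision at t=4: particles 0 and 1 swap velocities; positions: p0=6 p1=6 p2=23 p3=24; velocities now: v0=-1 v1=0 v2=3 v3=2
Collision at t=5: particles 2 and 3 swap velocities; positions: p0=5 p1=6 p2=26 p3=26; velocities now: v0=-1 v1=0 v2=2 v3=3
Advance to t=6 (no further collisions before then); velocities: v0=-1 v1=0 v2=2 v3=3; positions = 4 6 28 29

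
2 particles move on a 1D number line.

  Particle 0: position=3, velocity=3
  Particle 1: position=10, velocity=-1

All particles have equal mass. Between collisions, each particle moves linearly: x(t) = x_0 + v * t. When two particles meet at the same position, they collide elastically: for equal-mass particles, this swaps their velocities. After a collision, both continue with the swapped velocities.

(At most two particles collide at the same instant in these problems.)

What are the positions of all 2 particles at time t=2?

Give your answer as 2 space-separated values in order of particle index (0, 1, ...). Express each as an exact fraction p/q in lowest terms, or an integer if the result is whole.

Collision at t=7/4: particles 0 and 1 swap velocities; positions: p0=33/4 p1=33/4; velocities now: v0=-1 v1=3
Advance to t=2 (no further collisions before then); velocities: v0=-1 v1=3; positions = 8 9

Answer: 8 9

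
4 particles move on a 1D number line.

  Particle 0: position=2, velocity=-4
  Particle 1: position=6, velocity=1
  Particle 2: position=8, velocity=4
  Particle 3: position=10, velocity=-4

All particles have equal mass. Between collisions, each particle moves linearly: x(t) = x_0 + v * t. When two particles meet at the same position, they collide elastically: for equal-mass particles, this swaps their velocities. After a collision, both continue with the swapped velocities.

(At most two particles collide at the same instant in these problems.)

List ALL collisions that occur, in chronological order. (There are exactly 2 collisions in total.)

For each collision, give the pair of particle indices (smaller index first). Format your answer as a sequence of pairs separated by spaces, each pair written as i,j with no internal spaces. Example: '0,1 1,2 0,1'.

Collision at t=1/4: particles 2 and 3 swap velocities; positions: p0=1 p1=25/4 p2=9 p3=9; velocities now: v0=-4 v1=1 v2=-4 v3=4
Collision at t=4/5: particles 1 and 2 swap velocities; positions: p0=-6/5 p1=34/5 p2=34/5 p3=56/5; velocities now: v0=-4 v1=-4 v2=1 v3=4

Answer: 2,3 1,2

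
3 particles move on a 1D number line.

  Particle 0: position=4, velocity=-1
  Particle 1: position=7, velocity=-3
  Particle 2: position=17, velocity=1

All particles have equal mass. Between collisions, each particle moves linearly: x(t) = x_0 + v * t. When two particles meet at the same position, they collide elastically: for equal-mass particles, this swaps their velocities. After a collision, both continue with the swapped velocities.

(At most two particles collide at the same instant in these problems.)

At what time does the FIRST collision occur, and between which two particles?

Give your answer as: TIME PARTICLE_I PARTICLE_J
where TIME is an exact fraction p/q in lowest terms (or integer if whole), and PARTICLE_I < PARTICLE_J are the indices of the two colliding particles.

Pair (0,1): pos 4,7 vel -1,-3 -> gap=3, closing at 2/unit, collide at t=3/2
Pair (1,2): pos 7,17 vel -3,1 -> not approaching (rel speed -4 <= 0)
Earliest collision: t=3/2 between 0 and 1

Answer: 3/2 0 1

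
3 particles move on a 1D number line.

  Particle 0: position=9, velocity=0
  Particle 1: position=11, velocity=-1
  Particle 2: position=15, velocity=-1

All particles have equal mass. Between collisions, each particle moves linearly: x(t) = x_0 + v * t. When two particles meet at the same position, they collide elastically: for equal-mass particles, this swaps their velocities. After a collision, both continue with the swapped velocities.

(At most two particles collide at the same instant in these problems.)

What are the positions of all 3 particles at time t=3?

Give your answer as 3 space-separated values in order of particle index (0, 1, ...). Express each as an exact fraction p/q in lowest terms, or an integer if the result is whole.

Answer: 8 9 12

Derivation:
Collision at t=2: particles 0 and 1 swap velocities; positions: p0=9 p1=9 p2=13; velocities now: v0=-1 v1=0 v2=-1
Advance to t=3 (no further collisions before then); velocities: v0=-1 v1=0 v2=-1; positions = 8 9 12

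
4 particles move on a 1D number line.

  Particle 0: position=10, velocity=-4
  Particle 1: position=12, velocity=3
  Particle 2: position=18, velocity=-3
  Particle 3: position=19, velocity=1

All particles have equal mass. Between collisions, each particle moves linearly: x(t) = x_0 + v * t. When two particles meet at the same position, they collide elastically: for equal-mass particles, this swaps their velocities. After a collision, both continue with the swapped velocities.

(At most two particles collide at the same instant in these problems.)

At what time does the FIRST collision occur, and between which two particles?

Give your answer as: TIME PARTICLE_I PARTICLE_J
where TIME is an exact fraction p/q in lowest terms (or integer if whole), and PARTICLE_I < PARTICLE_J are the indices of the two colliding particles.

Answer: 1 1 2

Derivation:
Pair (0,1): pos 10,12 vel -4,3 -> not approaching (rel speed -7 <= 0)
Pair (1,2): pos 12,18 vel 3,-3 -> gap=6, closing at 6/unit, collide at t=1
Pair (2,3): pos 18,19 vel -3,1 -> not approaching (rel speed -4 <= 0)
Earliest collision: t=1 between 1 and 2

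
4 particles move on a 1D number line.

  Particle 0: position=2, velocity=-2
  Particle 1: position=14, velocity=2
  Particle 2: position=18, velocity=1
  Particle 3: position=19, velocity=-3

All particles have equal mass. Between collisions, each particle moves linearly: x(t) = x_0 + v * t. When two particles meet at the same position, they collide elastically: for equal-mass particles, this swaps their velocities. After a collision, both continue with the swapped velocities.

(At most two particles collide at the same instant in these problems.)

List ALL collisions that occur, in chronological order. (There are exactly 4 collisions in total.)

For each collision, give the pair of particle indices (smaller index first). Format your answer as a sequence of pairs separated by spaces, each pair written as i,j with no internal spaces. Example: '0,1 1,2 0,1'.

Collision at t=1/4: particles 2 and 3 swap velocities; positions: p0=3/2 p1=29/2 p2=73/4 p3=73/4; velocities now: v0=-2 v1=2 v2=-3 v3=1
Collision at t=1: particles 1 and 2 swap velocities; positions: p0=0 p1=16 p2=16 p3=19; velocities now: v0=-2 v1=-3 v2=2 v3=1
Collision at t=4: particles 2 and 3 swap velocities; positions: p0=-6 p1=7 p2=22 p3=22; velocities now: v0=-2 v1=-3 v2=1 v3=2
Collision at t=17: particles 0 and 1 swap velocities; positions: p0=-32 p1=-32 p2=35 p3=48; velocities now: v0=-3 v1=-2 v2=1 v3=2

Answer: 2,3 1,2 2,3 0,1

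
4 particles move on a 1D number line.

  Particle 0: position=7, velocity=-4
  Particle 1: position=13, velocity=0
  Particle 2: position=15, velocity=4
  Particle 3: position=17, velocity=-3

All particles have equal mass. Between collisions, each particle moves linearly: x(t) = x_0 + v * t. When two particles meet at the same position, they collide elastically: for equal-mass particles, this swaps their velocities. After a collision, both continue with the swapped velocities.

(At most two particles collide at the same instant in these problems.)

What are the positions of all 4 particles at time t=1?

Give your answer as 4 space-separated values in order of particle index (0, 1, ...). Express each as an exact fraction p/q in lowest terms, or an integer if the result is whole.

Collision at t=2/7: particles 2 and 3 swap velocities; positions: p0=41/7 p1=13 p2=113/7 p3=113/7; velocities now: v0=-4 v1=0 v2=-3 v3=4
Advance to t=1 (no further collisions before then); velocities: v0=-4 v1=0 v2=-3 v3=4; positions = 3 13 14 19

Answer: 3 13 14 19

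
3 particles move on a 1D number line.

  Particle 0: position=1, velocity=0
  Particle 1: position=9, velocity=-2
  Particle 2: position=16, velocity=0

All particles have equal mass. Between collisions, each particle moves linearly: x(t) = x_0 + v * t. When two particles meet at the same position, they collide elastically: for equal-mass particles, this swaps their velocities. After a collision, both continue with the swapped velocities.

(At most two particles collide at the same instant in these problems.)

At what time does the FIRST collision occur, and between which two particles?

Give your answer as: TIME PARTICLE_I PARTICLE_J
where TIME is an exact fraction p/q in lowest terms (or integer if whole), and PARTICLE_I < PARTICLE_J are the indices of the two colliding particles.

Pair (0,1): pos 1,9 vel 0,-2 -> gap=8, closing at 2/unit, collide at t=4
Pair (1,2): pos 9,16 vel -2,0 -> not approaching (rel speed -2 <= 0)
Earliest collision: t=4 between 0 and 1

Answer: 4 0 1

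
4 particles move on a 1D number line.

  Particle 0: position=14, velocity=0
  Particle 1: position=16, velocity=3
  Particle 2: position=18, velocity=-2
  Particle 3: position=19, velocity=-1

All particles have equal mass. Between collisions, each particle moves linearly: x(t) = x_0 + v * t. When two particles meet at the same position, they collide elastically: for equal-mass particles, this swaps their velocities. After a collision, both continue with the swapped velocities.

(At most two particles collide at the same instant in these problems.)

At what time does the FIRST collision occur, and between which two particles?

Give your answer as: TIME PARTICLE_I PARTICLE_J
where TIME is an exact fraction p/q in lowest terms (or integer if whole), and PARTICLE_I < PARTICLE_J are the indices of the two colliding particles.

Pair (0,1): pos 14,16 vel 0,3 -> not approaching (rel speed -3 <= 0)
Pair (1,2): pos 16,18 vel 3,-2 -> gap=2, closing at 5/unit, collide at t=2/5
Pair (2,3): pos 18,19 vel -2,-1 -> not approaching (rel speed -1 <= 0)
Earliest collision: t=2/5 between 1 and 2

Answer: 2/5 1 2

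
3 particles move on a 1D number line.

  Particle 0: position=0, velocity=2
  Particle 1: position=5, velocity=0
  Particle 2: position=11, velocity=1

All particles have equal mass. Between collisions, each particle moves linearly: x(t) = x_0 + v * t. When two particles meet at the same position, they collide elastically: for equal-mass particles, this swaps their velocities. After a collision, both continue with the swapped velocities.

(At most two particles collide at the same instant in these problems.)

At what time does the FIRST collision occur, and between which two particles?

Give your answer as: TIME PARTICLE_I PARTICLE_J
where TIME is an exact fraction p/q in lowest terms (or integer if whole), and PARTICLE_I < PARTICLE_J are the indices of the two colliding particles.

Pair (0,1): pos 0,5 vel 2,0 -> gap=5, closing at 2/unit, collide at t=5/2
Pair (1,2): pos 5,11 vel 0,1 -> not approaching (rel speed -1 <= 0)
Earliest collision: t=5/2 between 0 and 1

Answer: 5/2 0 1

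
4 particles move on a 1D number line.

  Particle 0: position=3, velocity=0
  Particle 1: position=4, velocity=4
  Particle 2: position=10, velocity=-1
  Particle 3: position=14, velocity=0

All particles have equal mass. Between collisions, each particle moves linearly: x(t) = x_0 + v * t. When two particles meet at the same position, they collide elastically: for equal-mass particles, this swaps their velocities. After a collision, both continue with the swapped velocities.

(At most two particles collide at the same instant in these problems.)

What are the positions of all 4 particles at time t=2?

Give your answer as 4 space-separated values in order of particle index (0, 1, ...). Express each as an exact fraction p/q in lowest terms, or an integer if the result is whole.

Collision at t=6/5: particles 1 and 2 swap velocities; positions: p0=3 p1=44/5 p2=44/5 p3=14; velocities now: v0=0 v1=-1 v2=4 v3=0
Advance to t=2 (no further collisions before then); velocities: v0=0 v1=-1 v2=4 v3=0; positions = 3 8 12 14

Answer: 3 8 12 14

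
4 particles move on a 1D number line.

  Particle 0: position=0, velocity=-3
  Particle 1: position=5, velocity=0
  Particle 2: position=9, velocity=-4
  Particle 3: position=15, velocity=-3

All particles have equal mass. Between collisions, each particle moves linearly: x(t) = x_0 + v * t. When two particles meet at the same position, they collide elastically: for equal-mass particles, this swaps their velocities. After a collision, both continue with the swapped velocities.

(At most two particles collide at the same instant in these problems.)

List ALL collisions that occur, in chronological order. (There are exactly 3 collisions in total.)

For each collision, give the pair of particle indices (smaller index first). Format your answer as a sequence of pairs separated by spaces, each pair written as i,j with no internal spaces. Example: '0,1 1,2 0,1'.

Collision at t=1: particles 1 and 2 swap velocities; positions: p0=-3 p1=5 p2=5 p3=12; velocities now: v0=-3 v1=-4 v2=0 v3=-3
Collision at t=10/3: particles 2 and 3 swap velocities; positions: p0=-10 p1=-13/3 p2=5 p3=5; velocities now: v0=-3 v1=-4 v2=-3 v3=0
Collision at t=9: particles 0 and 1 swap velocities; positions: p0=-27 p1=-27 p2=-12 p3=5; velocities now: v0=-4 v1=-3 v2=-3 v3=0

Answer: 1,2 2,3 0,1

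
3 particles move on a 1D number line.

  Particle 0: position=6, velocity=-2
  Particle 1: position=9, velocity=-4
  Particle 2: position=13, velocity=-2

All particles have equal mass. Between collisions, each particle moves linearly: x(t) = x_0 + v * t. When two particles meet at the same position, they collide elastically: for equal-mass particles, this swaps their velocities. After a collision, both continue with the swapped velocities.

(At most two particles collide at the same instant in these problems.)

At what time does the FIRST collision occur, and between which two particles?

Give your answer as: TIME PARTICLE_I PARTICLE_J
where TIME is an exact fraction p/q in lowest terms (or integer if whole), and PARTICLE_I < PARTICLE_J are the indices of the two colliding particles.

Pair (0,1): pos 6,9 vel -2,-4 -> gap=3, closing at 2/unit, collide at t=3/2
Pair (1,2): pos 9,13 vel -4,-2 -> not approaching (rel speed -2 <= 0)
Earliest collision: t=3/2 between 0 and 1

Answer: 3/2 0 1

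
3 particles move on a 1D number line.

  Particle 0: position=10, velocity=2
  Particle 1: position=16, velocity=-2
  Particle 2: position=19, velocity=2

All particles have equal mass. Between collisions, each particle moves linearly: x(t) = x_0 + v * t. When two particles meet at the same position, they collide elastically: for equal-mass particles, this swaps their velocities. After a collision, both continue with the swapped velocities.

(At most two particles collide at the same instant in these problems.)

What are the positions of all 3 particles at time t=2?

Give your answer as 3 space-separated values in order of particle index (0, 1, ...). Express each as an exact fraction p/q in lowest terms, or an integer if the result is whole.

Collision at t=3/2: particles 0 and 1 swap velocities; positions: p0=13 p1=13 p2=22; velocities now: v0=-2 v1=2 v2=2
Advance to t=2 (no further collisions before then); velocities: v0=-2 v1=2 v2=2; positions = 12 14 23

Answer: 12 14 23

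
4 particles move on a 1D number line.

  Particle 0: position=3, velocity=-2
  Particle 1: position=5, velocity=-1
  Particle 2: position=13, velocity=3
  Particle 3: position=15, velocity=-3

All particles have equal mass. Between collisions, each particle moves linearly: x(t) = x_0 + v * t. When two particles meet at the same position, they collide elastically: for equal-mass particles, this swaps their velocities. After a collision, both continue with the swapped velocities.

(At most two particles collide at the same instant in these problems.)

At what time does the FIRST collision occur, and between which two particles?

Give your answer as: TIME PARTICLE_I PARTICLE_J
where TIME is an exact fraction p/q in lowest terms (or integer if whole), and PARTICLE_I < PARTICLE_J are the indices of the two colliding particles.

Answer: 1/3 2 3

Derivation:
Pair (0,1): pos 3,5 vel -2,-1 -> not approaching (rel speed -1 <= 0)
Pair (1,2): pos 5,13 vel -1,3 -> not approaching (rel speed -4 <= 0)
Pair (2,3): pos 13,15 vel 3,-3 -> gap=2, closing at 6/unit, collide at t=1/3
Earliest collision: t=1/3 between 2 and 3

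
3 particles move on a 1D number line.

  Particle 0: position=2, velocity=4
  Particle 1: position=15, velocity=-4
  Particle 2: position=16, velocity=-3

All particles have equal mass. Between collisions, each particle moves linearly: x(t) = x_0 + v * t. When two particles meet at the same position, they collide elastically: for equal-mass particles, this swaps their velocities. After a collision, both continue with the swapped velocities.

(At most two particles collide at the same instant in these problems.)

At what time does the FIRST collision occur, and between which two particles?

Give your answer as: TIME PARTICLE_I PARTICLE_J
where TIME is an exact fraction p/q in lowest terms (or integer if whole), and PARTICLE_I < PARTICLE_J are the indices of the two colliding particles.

Answer: 13/8 0 1

Derivation:
Pair (0,1): pos 2,15 vel 4,-4 -> gap=13, closing at 8/unit, collide at t=13/8
Pair (1,2): pos 15,16 vel -4,-3 -> not approaching (rel speed -1 <= 0)
Earliest collision: t=13/8 between 0 and 1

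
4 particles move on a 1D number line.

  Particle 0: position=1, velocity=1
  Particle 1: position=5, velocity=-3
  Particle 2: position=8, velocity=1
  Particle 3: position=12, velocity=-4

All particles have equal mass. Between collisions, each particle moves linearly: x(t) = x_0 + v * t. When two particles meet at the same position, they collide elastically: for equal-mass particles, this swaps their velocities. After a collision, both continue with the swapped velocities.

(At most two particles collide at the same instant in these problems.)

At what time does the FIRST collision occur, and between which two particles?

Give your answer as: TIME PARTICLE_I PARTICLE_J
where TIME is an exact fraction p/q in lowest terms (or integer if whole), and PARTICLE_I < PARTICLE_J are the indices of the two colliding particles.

Pair (0,1): pos 1,5 vel 1,-3 -> gap=4, closing at 4/unit, collide at t=1
Pair (1,2): pos 5,8 vel -3,1 -> not approaching (rel speed -4 <= 0)
Pair (2,3): pos 8,12 vel 1,-4 -> gap=4, closing at 5/unit, collide at t=4/5
Earliest collision: t=4/5 between 2 and 3

Answer: 4/5 2 3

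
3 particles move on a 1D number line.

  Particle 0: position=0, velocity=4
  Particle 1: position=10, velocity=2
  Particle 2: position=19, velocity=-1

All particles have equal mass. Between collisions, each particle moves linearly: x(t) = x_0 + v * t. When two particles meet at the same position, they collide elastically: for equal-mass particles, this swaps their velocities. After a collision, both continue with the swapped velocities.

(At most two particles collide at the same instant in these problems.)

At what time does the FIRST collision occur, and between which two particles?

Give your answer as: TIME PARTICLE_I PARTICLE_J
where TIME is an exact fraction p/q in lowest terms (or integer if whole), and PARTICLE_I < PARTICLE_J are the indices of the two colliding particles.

Pair (0,1): pos 0,10 vel 4,2 -> gap=10, closing at 2/unit, collide at t=5
Pair (1,2): pos 10,19 vel 2,-1 -> gap=9, closing at 3/unit, collide at t=3
Earliest collision: t=3 between 1 and 2

Answer: 3 1 2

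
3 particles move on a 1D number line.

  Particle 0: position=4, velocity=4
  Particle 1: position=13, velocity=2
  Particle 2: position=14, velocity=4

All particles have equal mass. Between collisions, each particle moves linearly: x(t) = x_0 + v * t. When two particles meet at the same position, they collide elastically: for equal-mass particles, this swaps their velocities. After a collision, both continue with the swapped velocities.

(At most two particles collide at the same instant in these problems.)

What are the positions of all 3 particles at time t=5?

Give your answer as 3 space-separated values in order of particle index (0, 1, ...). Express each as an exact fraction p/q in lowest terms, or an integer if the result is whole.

Answer: 23 24 34

Derivation:
Collision at t=9/2: particles 0 and 1 swap velocities; positions: p0=22 p1=22 p2=32; velocities now: v0=2 v1=4 v2=4
Advance to t=5 (no further collisions before then); velocities: v0=2 v1=4 v2=4; positions = 23 24 34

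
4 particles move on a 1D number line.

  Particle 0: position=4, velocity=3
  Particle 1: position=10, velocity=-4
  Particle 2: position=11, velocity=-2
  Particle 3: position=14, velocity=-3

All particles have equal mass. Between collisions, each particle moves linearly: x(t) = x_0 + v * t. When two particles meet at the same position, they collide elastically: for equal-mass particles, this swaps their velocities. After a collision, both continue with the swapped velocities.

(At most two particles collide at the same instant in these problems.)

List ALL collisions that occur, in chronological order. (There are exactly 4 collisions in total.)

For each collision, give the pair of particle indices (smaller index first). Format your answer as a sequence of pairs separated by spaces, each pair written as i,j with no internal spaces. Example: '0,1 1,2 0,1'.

Collision at t=6/7: particles 0 and 1 swap velocities; positions: p0=46/7 p1=46/7 p2=65/7 p3=80/7; velocities now: v0=-4 v1=3 v2=-2 v3=-3
Collision at t=7/5: particles 1 and 2 swap velocities; positions: p0=22/5 p1=41/5 p2=41/5 p3=49/5; velocities now: v0=-4 v1=-2 v2=3 v3=-3
Collision at t=5/3: particles 2 and 3 swap velocities; positions: p0=10/3 p1=23/3 p2=9 p3=9; velocities now: v0=-4 v1=-2 v2=-3 v3=3
Collision at t=3: particles 1 and 2 swap velocities; positions: p0=-2 p1=5 p2=5 p3=13; velocities now: v0=-4 v1=-3 v2=-2 v3=3

Answer: 0,1 1,2 2,3 1,2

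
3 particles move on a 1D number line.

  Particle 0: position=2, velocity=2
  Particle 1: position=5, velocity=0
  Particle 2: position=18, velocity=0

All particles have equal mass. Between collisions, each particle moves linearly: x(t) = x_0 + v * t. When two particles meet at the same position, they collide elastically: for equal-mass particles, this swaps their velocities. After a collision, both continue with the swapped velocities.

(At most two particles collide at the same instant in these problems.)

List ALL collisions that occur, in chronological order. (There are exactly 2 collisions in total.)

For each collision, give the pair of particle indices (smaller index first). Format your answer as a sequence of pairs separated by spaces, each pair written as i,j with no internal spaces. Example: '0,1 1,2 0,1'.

Answer: 0,1 1,2

Derivation:
Collision at t=3/2: particles 0 and 1 swap velocities; positions: p0=5 p1=5 p2=18; velocities now: v0=0 v1=2 v2=0
Collision at t=8: particles 1 and 2 swap velocities; positions: p0=5 p1=18 p2=18; velocities now: v0=0 v1=0 v2=2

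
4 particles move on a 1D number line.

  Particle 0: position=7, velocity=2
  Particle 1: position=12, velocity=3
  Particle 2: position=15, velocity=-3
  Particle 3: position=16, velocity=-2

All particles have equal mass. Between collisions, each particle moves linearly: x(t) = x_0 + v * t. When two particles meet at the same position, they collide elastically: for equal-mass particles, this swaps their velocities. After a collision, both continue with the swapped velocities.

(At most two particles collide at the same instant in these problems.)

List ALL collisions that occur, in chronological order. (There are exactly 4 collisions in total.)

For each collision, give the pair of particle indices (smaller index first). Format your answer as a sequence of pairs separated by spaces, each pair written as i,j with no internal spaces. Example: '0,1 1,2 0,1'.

Collision at t=1/2: particles 1 and 2 swap velocities; positions: p0=8 p1=27/2 p2=27/2 p3=15; velocities now: v0=2 v1=-3 v2=3 v3=-2
Collision at t=4/5: particles 2 and 3 swap velocities; positions: p0=43/5 p1=63/5 p2=72/5 p3=72/5; velocities now: v0=2 v1=-3 v2=-2 v3=3
Collision at t=8/5: particles 0 and 1 swap velocities; positions: p0=51/5 p1=51/5 p2=64/5 p3=84/5; velocities now: v0=-3 v1=2 v2=-2 v3=3
Collision at t=9/4: particles 1 and 2 swap velocities; positions: p0=33/4 p1=23/2 p2=23/2 p3=75/4; velocities now: v0=-3 v1=-2 v2=2 v3=3

Answer: 1,2 2,3 0,1 1,2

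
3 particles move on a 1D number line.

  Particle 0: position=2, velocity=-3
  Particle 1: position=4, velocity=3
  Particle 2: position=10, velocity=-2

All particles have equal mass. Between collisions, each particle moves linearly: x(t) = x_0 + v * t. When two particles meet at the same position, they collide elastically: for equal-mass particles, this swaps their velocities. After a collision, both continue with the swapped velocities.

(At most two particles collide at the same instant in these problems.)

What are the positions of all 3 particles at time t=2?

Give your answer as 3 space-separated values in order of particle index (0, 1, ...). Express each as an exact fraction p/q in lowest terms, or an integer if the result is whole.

Answer: -4 6 10

Derivation:
Collision at t=6/5: particles 1 and 2 swap velocities; positions: p0=-8/5 p1=38/5 p2=38/5; velocities now: v0=-3 v1=-2 v2=3
Advance to t=2 (no further collisions before then); velocities: v0=-3 v1=-2 v2=3; positions = -4 6 10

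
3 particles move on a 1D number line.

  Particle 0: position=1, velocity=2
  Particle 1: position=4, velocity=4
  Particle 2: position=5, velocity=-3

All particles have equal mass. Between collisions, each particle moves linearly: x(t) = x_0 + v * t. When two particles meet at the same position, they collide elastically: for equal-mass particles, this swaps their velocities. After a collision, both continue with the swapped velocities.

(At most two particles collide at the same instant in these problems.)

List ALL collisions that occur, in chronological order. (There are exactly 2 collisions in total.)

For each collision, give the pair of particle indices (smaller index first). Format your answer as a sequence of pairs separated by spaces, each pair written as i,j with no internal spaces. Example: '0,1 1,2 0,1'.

Answer: 1,2 0,1

Derivation:
Collision at t=1/7: particles 1 and 2 swap velocities; positions: p0=9/7 p1=32/7 p2=32/7; velocities now: v0=2 v1=-3 v2=4
Collision at t=4/5: particles 0 and 1 swap velocities; positions: p0=13/5 p1=13/5 p2=36/5; velocities now: v0=-3 v1=2 v2=4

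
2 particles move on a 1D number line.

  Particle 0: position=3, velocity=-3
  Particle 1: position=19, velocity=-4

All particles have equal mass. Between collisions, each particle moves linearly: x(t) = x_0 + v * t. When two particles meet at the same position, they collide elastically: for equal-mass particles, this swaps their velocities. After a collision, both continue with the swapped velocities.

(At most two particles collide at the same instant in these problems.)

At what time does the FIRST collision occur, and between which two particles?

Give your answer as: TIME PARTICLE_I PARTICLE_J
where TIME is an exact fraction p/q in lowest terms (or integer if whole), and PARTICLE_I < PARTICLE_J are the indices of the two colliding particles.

Pair (0,1): pos 3,19 vel -3,-4 -> gap=16, closing at 1/unit, collide at t=16
Earliest collision: t=16 between 0 and 1

Answer: 16 0 1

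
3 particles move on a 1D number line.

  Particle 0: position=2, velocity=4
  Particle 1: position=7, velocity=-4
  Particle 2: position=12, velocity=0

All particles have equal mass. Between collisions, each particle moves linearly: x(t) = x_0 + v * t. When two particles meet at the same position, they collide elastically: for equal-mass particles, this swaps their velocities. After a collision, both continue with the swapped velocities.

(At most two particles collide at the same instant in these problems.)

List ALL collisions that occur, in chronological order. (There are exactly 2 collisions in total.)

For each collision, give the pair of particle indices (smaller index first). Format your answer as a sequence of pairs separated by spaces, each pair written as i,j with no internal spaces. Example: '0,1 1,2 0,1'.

Answer: 0,1 1,2

Derivation:
Collision at t=5/8: particles 0 and 1 swap velocities; positions: p0=9/2 p1=9/2 p2=12; velocities now: v0=-4 v1=4 v2=0
Collision at t=5/2: particles 1 and 2 swap velocities; positions: p0=-3 p1=12 p2=12; velocities now: v0=-4 v1=0 v2=4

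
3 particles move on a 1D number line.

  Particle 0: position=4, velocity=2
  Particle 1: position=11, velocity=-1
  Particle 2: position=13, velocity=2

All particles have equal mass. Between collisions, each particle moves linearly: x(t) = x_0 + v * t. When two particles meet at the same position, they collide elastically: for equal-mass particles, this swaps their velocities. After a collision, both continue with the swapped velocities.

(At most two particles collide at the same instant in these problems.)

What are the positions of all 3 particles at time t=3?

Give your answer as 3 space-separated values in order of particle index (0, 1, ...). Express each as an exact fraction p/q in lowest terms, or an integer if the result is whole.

Collision at t=7/3: particles 0 and 1 swap velocities; positions: p0=26/3 p1=26/3 p2=53/3; velocities now: v0=-1 v1=2 v2=2
Advance to t=3 (no further collisions before then); velocities: v0=-1 v1=2 v2=2; positions = 8 10 19

Answer: 8 10 19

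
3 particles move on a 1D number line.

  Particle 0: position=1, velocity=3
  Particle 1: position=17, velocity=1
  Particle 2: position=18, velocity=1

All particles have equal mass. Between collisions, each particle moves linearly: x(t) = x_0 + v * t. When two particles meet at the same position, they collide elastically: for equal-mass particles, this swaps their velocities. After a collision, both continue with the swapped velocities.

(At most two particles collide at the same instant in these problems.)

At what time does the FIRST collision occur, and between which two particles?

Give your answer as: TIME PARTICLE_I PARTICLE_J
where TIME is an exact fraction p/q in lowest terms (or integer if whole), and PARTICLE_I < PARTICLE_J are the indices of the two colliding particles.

Answer: 8 0 1

Derivation:
Pair (0,1): pos 1,17 vel 3,1 -> gap=16, closing at 2/unit, collide at t=8
Pair (1,2): pos 17,18 vel 1,1 -> not approaching (rel speed 0 <= 0)
Earliest collision: t=8 between 0 and 1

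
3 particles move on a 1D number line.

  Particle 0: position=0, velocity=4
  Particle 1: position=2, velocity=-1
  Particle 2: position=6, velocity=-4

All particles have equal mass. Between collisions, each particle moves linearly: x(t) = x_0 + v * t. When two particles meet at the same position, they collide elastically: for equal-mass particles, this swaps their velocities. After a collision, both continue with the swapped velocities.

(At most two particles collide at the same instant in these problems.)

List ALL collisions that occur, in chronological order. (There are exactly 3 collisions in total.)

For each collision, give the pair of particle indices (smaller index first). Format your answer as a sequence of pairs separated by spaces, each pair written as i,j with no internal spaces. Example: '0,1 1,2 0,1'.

Answer: 0,1 1,2 0,1

Derivation:
Collision at t=2/5: particles 0 and 1 swap velocities; positions: p0=8/5 p1=8/5 p2=22/5; velocities now: v0=-1 v1=4 v2=-4
Collision at t=3/4: particles 1 and 2 swap velocities; positions: p0=5/4 p1=3 p2=3; velocities now: v0=-1 v1=-4 v2=4
Collision at t=4/3: particles 0 and 1 swap velocities; positions: p0=2/3 p1=2/3 p2=16/3; velocities now: v0=-4 v1=-1 v2=4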